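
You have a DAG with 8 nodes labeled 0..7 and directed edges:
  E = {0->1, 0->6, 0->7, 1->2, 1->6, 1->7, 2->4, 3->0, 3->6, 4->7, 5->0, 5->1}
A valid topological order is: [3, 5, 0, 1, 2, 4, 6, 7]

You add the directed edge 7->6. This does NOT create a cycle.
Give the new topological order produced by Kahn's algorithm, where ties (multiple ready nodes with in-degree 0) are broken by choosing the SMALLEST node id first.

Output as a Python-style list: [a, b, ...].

Answer: [3, 5, 0, 1, 2, 4, 7, 6]

Derivation:
Old toposort: [3, 5, 0, 1, 2, 4, 6, 7]
Added edge: 7->6
Position of 7 (7) > position of 6 (6). Must reorder: 7 must now come before 6.
Run Kahn's algorithm (break ties by smallest node id):
  initial in-degrees: [2, 2, 1, 0, 1, 0, 4, 3]
  ready (indeg=0): [3, 5]
  pop 3: indeg[0]->1; indeg[6]->3 | ready=[5] | order so far=[3]
  pop 5: indeg[0]->0; indeg[1]->1 | ready=[0] | order so far=[3, 5]
  pop 0: indeg[1]->0; indeg[6]->2; indeg[7]->2 | ready=[1] | order so far=[3, 5, 0]
  pop 1: indeg[2]->0; indeg[6]->1; indeg[7]->1 | ready=[2] | order so far=[3, 5, 0, 1]
  pop 2: indeg[4]->0 | ready=[4] | order so far=[3, 5, 0, 1, 2]
  pop 4: indeg[7]->0 | ready=[7] | order so far=[3, 5, 0, 1, 2, 4]
  pop 7: indeg[6]->0 | ready=[6] | order so far=[3, 5, 0, 1, 2, 4, 7]
  pop 6: no out-edges | ready=[] | order so far=[3, 5, 0, 1, 2, 4, 7, 6]
  Result: [3, 5, 0, 1, 2, 4, 7, 6]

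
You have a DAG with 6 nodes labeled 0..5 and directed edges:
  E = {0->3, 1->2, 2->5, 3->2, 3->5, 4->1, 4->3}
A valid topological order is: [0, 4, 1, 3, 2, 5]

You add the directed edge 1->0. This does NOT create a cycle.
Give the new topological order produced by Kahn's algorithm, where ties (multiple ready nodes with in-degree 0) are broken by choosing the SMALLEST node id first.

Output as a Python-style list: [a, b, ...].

Answer: [4, 1, 0, 3, 2, 5]

Derivation:
Old toposort: [0, 4, 1, 3, 2, 5]
Added edge: 1->0
Position of 1 (2) > position of 0 (0). Must reorder: 1 must now come before 0.
Run Kahn's algorithm (break ties by smallest node id):
  initial in-degrees: [1, 1, 2, 2, 0, 2]
  ready (indeg=0): [4]
  pop 4: indeg[1]->0; indeg[3]->1 | ready=[1] | order so far=[4]
  pop 1: indeg[0]->0; indeg[2]->1 | ready=[0] | order so far=[4, 1]
  pop 0: indeg[3]->0 | ready=[3] | order so far=[4, 1, 0]
  pop 3: indeg[2]->0; indeg[5]->1 | ready=[2] | order so far=[4, 1, 0, 3]
  pop 2: indeg[5]->0 | ready=[5] | order so far=[4, 1, 0, 3, 2]
  pop 5: no out-edges | ready=[] | order so far=[4, 1, 0, 3, 2, 5]
  Result: [4, 1, 0, 3, 2, 5]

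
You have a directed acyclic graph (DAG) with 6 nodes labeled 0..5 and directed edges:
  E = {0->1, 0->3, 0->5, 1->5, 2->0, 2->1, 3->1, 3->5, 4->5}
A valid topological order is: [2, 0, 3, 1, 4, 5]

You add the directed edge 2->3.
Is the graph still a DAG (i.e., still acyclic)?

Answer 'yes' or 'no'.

Given toposort: [2, 0, 3, 1, 4, 5]
Position of 2: index 0; position of 3: index 2
New edge 2->3: forward
Forward edge: respects the existing order. Still a DAG, same toposort still valid.
Still a DAG? yes

Answer: yes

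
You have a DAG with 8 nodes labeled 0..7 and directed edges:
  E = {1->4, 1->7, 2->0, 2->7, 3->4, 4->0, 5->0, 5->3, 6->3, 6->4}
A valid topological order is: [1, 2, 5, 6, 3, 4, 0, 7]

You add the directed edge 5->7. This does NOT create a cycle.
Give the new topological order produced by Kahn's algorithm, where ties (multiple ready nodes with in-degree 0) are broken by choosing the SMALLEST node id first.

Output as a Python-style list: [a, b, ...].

Old toposort: [1, 2, 5, 6, 3, 4, 0, 7]
Added edge: 5->7
Position of 5 (2) < position of 7 (7). Old order still valid.
Run Kahn's algorithm (break ties by smallest node id):
  initial in-degrees: [3, 0, 0, 2, 3, 0, 0, 3]
  ready (indeg=0): [1, 2, 5, 6]
  pop 1: indeg[4]->2; indeg[7]->2 | ready=[2, 5, 6] | order so far=[1]
  pop 2: indeg[0]->2; indeg[7]->1 | ready=[5, 6] | order so far=[1, 2]
  pop 5: indeg[0]->1; indeg[3]->1; indeg[7]->0 | ready=[6, 7] | order so far=[1, 2, 5]
  pop 6: indeg[3]->0; indeg[4]->1 | ready=[3, 7] | order so far=[1, 2, 5, 6]
  pop 3: indeg[4]->0 | ready=[4, 7] | order so far=[1, 2, 5, 6, 3]
  pop 4: indeg[0]->0 | ready=[0, 7] | order so far=[1, 2, 5, 6, 3, 4]
  pop 0: no out-edges | ready=[7] | order so far=[1, 2, 5, 6, 3, 4, 0]
  pop 7: no out-edges | ready=[] | order so far=[1, 2, 5, 6, 3, 4, 0, 7]
  Result: [1, 2, 5, 6, 3, 4, 0, 7]

Answer: [1, 2, 5, 6, 3, 4, 0, 7]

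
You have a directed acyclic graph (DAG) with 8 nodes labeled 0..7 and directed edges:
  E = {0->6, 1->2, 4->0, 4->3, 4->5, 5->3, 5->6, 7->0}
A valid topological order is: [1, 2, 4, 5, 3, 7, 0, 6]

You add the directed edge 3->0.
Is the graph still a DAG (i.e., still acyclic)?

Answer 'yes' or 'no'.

Given toposort: [1, 2, 4, 5, 3, 7, 0, 6]
Position of 3: index 4; position of 0: index 6
New edge 3->0: forward
Forward edge: respects the existing order. Still a DAG, same toposort still valid.
Still a DAG? yes

Answer: yes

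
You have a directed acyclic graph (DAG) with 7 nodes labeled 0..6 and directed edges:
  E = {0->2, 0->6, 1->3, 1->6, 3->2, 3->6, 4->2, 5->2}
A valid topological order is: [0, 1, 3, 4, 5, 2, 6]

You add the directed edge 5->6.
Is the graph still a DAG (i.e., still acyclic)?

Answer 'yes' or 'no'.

Given toposort: [0, 1, 3, 4, 5, 2, 6]
Position of 5: index 4; position of 6: index 6
New edge 5->6: forward
Forward edge: respects the existing order. Still a DAG, same toposort still valid.
Still a DAG? yes

Answer: yes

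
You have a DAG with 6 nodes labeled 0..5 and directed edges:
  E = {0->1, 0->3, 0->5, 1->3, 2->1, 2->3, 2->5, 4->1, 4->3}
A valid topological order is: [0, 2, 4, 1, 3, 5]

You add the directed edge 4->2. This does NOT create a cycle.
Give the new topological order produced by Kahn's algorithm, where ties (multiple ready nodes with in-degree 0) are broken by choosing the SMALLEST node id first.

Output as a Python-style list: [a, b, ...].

Answer: [0, 4, 2, 1, 3, 5]

Derivation:
Old toposort: [0, 2, 4, 1, 3, 5]
Added edge: 4->2
Position of 4 (2) > position of 2 (1). Must reorder: 4 must now come before 2.
Run Kahn's algorithm (break ties by smallest node id):
  initial in-degrees: [0, 3, 1, 4, 0, 2]
  ready (indeg=0): [0, 4]
  pop 0: indeg[1]->2; indeg[3]->3; indeg[5]->1 | ready=[4] | order so far=[0]
  pop 4: indeg[1]->1; indeg[2]->0; indeg[3]->2 | ready=[2] | order so far=[0, 4]
  pop 2: indeg[1]->0; indeg[3]->1; indeg[5]->0 | ready=[1, 5] | order so far=[0, 4, 2]
  pop 1: indeg[3]->0 | ready=[3, 5] | order so far=[0, 4, 2, 1]
  pop 3: no out-edges | ready=[5] | order so far=[0, 4, 2, 1, 3]
  pop 5: no out-edges | ready=[] | order so far=[0, 4, 2, 1, 3, 5]
  Result: [0, 4, 2, 1, 3, 5]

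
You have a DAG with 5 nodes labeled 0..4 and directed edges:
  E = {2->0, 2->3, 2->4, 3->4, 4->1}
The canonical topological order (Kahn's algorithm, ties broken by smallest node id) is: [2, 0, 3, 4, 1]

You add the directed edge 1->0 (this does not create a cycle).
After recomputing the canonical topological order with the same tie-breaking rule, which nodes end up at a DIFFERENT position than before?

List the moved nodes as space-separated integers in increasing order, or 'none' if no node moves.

Answer: 0 1 3 4

Derivation:
Old toposort: [2, 0, 3, 4, 1]
Added edge 1->0
Recompute Kahn (smallest-id tiebreak):
  initial in-degrees: [2, 1, 0, 1, 2]
  ready (indeg=0): [2]
  pop 2: indeg[0]->1; indeg[3]->0; indeg[4]->1 | ready=[3] | order so far=[2]
  pop 3: indeg[4]->0 | ready=[4] | order so far=[2, 3]
  pop 4: indeg[1]->0 | ready=[1] | order so far=[2, 3, 4]
  pop 1: indeg[0]->0 | ready=[0] | order so far=[2, 3, 4, 1]
  pop 0: no out-edges | ready=[] | order so far=[2, 3, 4, 1, 0]
New canonical toposort: [2, 3, 4, 1, 0]
Compare positions:
  Node 0: index 1 -> 4 (moved)
  Node 1: index 4 -> 3 (moved)
  Node 2: index 0 -> 0 (same)
  Node 3: index 2 -> 1 (moved)
  Node 4: index 3 -> 2 (moved)
Nodes that changed position: 0 1 3 4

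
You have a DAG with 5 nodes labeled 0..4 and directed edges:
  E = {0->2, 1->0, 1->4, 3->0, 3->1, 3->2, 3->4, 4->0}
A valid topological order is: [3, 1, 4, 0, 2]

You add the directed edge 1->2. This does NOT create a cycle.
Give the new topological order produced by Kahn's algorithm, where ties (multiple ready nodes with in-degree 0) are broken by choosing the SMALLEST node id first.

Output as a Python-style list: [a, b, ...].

Answer: [3, 1, 4, 0, 2]

Derivation:
Old toposort: [3, 1, 4, 0, 2]
Added edge: 1->2
Position of 1 (1) < position of 2 (4). Old order still valid.
Run Kahn's algorithm (break ties by smallest node id):
  initial in-degrees: [3, 1, 3, 0, 2]
  ready (indeg=0): [3]
  pop 3: indeg[0]->2; indeg[1]->0; indeg[2]->2; indeg[4]->1 | ready=[1] | order so far=[3]
  pop 1: indeg[0]->1; indeg[2]->1; indeg[4]->0 | ready=[4] | order so far=[3, 1]
  pop 4: indeg[0]->0 | ready=[0] | order so far=[3, 1, 4]
  pop 0: indeg[2]->0 | ready=[2] | order so far=[3, 1, 4, 0]
  pop 2: no out-edges | ready=[] | order so far=[3, 1, 4, 0, 2]
  Result: [3, 1, 4, 0, 2]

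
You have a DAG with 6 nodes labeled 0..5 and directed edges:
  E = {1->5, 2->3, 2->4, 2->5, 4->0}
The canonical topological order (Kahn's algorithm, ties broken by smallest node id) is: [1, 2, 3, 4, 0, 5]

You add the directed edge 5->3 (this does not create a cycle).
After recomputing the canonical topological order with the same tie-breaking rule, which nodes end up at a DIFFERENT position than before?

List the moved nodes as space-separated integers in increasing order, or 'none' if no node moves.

Old toposort: [1, 2, 3, 4, 0, 5]
Added edge 5->3
Recompute Kahn (smallest-id tiebreak):
  initial in-degrees: [1, 0, 0, 2, 1, 2]
  ready (indeg=0): [1, 2]
  pop 1: indeg[5]->1 | ready=[2] | order so far=[1]
  pop 2: indeg[3]->1; indeg[4]->0; indeg[5]->0 | ready=[4, 5] | order so far=[1, 2]
  pop 4: indeg[0]->0 | ready=[0, 5] | order so far=[1, 2, 4]
  pop 0: no out-edges | ready=[5] | order so far=[1, 2, 4, 0]
  pop 5: indeg[3]->0 | ready=[3] | order so far=[1, 2, 4, 0, 5]
  pop 3: no out-edges | ready=[] | order so far=[1, 2, 4, 0, 5, 3]
New canonical toposort: [1, 2, 4, 0, 5, 3]
Compare positions:
  Node 0: index 4 -> 3 (moved)
  Node 1: index 0 -> 0 (same)
  Node 2: index 1 -> 1 (same)
  Node 3: index 2 -> 5 (moved)
  Node 4: index 3 -> 2 (moved)
  Node 5: index 5 -> 4 (moved)
Nodes that changed position: 0 3 4 5

Answer: 0 3 4 5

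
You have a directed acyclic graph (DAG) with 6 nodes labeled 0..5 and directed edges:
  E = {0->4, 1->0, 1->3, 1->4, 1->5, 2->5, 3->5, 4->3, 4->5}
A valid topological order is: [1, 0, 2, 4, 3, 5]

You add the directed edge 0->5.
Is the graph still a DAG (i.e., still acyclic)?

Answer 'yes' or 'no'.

Answer: yes

Derivation:
Given toposort: [1, 0, 2, 4, 3, 5]
Position of 0: index 1; position of 5: index 5
New edge 0->5: forward
Forward edge: respects the existing order. Still a DAG, same toposort still valid.
Still a DAG? yes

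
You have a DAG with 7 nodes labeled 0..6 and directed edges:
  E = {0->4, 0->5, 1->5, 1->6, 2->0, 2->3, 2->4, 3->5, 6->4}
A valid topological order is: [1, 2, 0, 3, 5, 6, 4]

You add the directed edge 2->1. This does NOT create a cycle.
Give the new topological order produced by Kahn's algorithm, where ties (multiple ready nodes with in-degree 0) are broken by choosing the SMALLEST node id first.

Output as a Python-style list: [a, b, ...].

Old toposort: [1, 2, 0, 3, 5, 6, 4]
Added edge: 2->1
Position of 2 (1) > position of 1 (0). Must reorder: 2 must now come before 1.
Run Kahn's algorithm (break ties by smallest node id):
  initial in-degrees: [1, 1, 0, 1, 3, 3, 1]
  ready (indeg=0): [2]
  pop 2: indeg[0]->0; indeg[1]->0; indeg[3]->0; indeg[4]->2 | ready=[0, 1, 3] | order so far=[2]
  pop 0: indeg[4]->1; indeg[5]->2 | ready=[1, 3] | order so far=[2, 0]
  pop 1: indeg[5]->1; indeg[6]->0 | ready=[3, 6] | order so far=[2, 0, 1]
  pop 3: indeg[5]->0 | ready=[5, 6] | order so far=[2, 0, 1, 3]
  pop 5: no out-edges | ready=[6] | order so far=[2, 0, 1, 3, 5]
  pop 6: indeg[4]->0 | ready=[4] | order so far=[2, 0, 1, 3, 5, 6]
  pop 4: no out-edges | ready=[] | order so far=[2, 0, 1, 3, 5, 6, 4]
  Result: [2, 0, 1, 3, 5, 6, 4]

Answer: [2, 0, 1, 3, 5, 6, 4]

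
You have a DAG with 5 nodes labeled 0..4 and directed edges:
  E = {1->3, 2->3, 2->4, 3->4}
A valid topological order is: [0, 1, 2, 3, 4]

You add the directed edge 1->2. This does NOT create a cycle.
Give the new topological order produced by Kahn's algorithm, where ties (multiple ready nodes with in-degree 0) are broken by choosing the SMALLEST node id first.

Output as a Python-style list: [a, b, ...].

Answer: [0, 1, 2, 3, 4]

Derivation:
Old toposort: [0, 1, 2, 3, 4]
Added edge: 1->2
Position of 1 (1) < position of 2 (2). Old order still valid.
Run Kahn's algorithm (break ties by smallest node id):
  initial in-degrees: [0, 0, 1, 2, 2]
  ready (indeg=0): [0, 1]
  pop 0: no out-edges | ready=[1] | order so far=[0]
  pop 1: indeg[2]->0; indeg[3]->1 | ready=[2] | order so far=[0, 1]
  pop 2: indeg[3]->0; indeg[4]->1 | ready=[3] | order so far=[0, 1, 2]
  pop 3: indeg[4]->0 | ready=[4] | order so far=[0, 1, 2, 3]
  pop 4: no out-edges | ready=[] | order so far=[0, 1, 2, 3, 4]
  Result: [0, 1, 2, 3, 4]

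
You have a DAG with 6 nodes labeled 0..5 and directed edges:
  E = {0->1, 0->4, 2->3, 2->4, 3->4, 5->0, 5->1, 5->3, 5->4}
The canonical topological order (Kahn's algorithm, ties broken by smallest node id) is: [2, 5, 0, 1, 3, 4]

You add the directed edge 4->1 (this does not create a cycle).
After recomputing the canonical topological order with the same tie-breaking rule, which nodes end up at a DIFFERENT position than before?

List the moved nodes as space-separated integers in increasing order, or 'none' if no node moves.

Answer: 1 3 4

Derivation:
Old toposort: [2, 5, 0, 1, 3, 4]
Added edge 4->1
Recompute Kahn (smallest-id tiebreak):
  initial in-degrees: [1, 3, 0, 2, 4, 0]
  ready (indeg=0): [2, 5]
  pop 2: indeg[3]->1; indeg[4]->3 | ready=[5] | order so far=[2]
  pop 5: indeg[0]->0; indeg[1]->2; indeg[3]->0; indeg[4]->2 | ready=[0, 3] | order so far=[2, 5]
  pop 0: indeg[1]->1; indeg[4]->1 | ready=[3] | order so far=[2, 5, 0]
  pop 3: indeg[4]->0 | ready=[4] | order so far=[2, 5, 0, 3]
  pop 4: indeg[1]->0 | ready=[1] | order so far=[2, 5, 0, 3, 4]
  pop 1: no out-edges | ready=[] | order so far=[2, 5, 0, 3, 4, 1]
New canonical toposort: [2, 5, 0, 3, 4, 1]
Compare positions:
  Node 0: index 2 -> 2 (same)
  Node 1: index 3 -> 5 (moved)
  Node 2: index 0 -> 0 (same)
  Node 3: index 4 -> 3 (moved)
  Node 4: index 5 -> 4 (moved)
  Node 5: index 1 -> 1 (same)
Nodes that changed position: 1 3 4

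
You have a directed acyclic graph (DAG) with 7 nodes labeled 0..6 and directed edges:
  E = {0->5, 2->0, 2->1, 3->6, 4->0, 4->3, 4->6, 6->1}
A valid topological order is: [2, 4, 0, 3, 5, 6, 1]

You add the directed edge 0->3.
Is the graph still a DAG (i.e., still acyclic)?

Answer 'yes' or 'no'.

Answer: yes

Derivation:
Given toposort: [2, 4, 0, 3, 5, 6, 1]
Position of 0: index 2; position of 3: index 3
New edge 0->3: forward
Forward edge: respects the existing order. Still a DAG, same toposort still valid.
Still a DAG? yes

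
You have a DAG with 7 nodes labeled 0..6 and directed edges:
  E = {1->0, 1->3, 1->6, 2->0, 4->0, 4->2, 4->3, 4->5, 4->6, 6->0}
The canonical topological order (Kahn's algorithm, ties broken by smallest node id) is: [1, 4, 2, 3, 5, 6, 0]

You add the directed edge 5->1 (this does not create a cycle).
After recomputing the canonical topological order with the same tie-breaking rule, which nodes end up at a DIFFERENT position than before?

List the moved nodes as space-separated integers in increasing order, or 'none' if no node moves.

Old toposort: [1, 4, 2, 3, 5, 6, 0]
Added edge 5->1
Recompute Kahn (smallest-id tiebreak):
  initial in-degrees: [4, 1, 1, 2, 0, 1, 2]
  ready (indeg=0): [4]
  pop 4: indeg[0]->3; indeg[2]->0; indeg[3]->1; indeg[5]->0; indeg[6]->1 | ready=[2, 5] | order so far=[4]
  pop 2: indeg[0]->2 | ready=[5] | order so far=[4, 2]
  pop 5: indeg[1]->0 | ready=[1] | order so far=[4, 2, 5]
  pop 1: indeg[0]->1; indeg[3]->0; indeg[6]->0 | ready=[3, 6] | order so far=[4, 2, 5, 1]
  pop 3: no out-edges | ready=[6] | order so far=[4, 2, 5, 1, 3]
  pop 6: indeg[0]->0 | ready=[0] | order so far=[4, 2, 5, 1, 3, 6]
  pop 0: no out-edges | ready=[] | order so far=[4, 2, 5, 1, 3, 6, 0]
New canonical toposort: [4, 2, 5, 1, 3, 6, 0]
Compare positions:
  Node 0: index 6 -> 6 (same)
  Node 1: index 0 -> 3 (moved)
  Node 2: index 2 -> 1 (moved)
  Node 3: index 3 -> 4 (moved)
  Node 4: index 1 -> 0 (moved)
  Node 5: index 4 -> 2 (moved)
  Node 6: index 5 -> 5 (same)
Nodes that changed position: 1 2 3 4 5

Answer: 1 2 3 4 5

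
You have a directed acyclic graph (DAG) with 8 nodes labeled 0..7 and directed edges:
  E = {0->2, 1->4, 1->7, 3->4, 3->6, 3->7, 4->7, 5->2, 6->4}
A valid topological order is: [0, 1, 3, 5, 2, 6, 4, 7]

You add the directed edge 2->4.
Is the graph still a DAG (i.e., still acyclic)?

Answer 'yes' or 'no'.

Given toposort: [0, 1, 3, 5, 2, 6, 4, 7]
Position of 2: index 4; position of 4: index 6
New edge 2->4: forward
Forward edge: respects the existing order. Still a DAG, same toposort still valid.
Still a DAG? yes

Answer: yes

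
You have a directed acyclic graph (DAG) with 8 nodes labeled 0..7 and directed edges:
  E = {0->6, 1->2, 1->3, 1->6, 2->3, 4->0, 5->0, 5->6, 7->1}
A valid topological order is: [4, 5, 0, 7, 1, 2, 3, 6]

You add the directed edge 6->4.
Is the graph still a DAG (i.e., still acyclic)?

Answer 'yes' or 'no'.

Answer: no

Derivation:
Given toposort: [4, 5, 0, 7, 1, 2, 3, 6]
Position of 6: index 7; position of 4: index 0
New edge 6->4: backward (u after v in old order)
Backward edge: old toposort is now invalid. Check if this creates a cycle.
Does 4 already reach 6? Reachable from 4: [0, 4, 6]. YES -> cycle!
Still a DAG? no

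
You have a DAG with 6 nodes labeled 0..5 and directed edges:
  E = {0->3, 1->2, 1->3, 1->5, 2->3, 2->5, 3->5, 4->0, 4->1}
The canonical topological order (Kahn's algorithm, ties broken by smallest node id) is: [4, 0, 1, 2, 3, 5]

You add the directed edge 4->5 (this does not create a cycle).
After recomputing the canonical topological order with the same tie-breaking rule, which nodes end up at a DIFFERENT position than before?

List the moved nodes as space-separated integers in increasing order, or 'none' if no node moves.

Old toposort: [4, 0, 1, 2, 3, 5]
Added edge 4->5
Recompute Kahn (smallest-id tiebreak):
  initial in-degrees: [1, 1, 1, 3, 0, 4]
  ready (indeg=0): [4]
  pop 4: indeg[0]->0; indeg[1]->0; indeg[5]->3 | ready=[0, 1] | order so far=[4]
  pop 0: indeg[3]->2 | ready=[1] | order so far=[4, 0]
  pop 1: indeg[2]->0; indeg[3]->1; indeg[5]->2 | ready=[2] | order so far=[4, 0, 1]
  pop 2: indeg[3]->0; indeg[5]->1 | ready=[3] | order so far=[4, 0, 1, 2]
  pop 3: indeg[5]->0 | ready=[5] | order so far=[4, 0, 1, 2, 3]
  pop 5: no out-edges | ready=[] | order so far=[4, 0, 1, 2, 3, 5]
New canonical toposort: [4, 0, 1, 2, 3, 5]
Compare positions:
  Node 0: index 1 -> 1 (same)
  Node 1: index 2 -> 2 (same)
  Node 2: index 3 -> 3 (same)
  Node 3: index 4 -> 4 (same)
  Node 4: index 0 -> 0 (same)
  Node 5: index 5 -> 5 (same)
Nodes that changed position: none

Answer: none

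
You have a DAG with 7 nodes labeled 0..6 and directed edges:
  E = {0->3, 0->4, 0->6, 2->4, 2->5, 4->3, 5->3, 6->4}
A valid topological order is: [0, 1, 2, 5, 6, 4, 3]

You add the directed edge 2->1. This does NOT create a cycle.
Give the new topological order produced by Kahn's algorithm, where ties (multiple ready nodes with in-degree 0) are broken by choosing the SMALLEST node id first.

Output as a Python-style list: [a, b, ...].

Old toposort: [0, 1, 2, 5, 6, 4, 3]
Added edge: 2->1
Position of 2 (2) > position of 1 (1). Must reorder: 2 must now come before 1.
Run Kahn's algorithm (break ties by smallest node id):
  initial in-degrees: [0, 1, 0, 3, 3, 1, 1]
  ready (indeg=0): [0, 2]
  pop 0: indeg[3]->2; indeg[4]->2; indeg[6]->0 | ready=[2, 6] | order so far=[0]
  pop 2: indeg[1]->0; indeg[4]->1; indeg[5]->0 | ready=[1, 5, 6] | order so far=[0, 2]
  pop 1: no out-edges | ready=[5, 6] | order so far=[0, 2, 1]
  pop 5: indeg[3]->1 | ready=[6] | order so far=[0, 2, 1, 5]
  pop 6: indeg[4]->0 | ready=[4] | order so far=[0, 2, 1, 5, 6]
  pop 4: indeg[3]->0 | ready=[3] | order so far=[0, 2, 1, 5, 6, 4]
  pop 3: no out-edges | ready=[] | order so far=[0, 2, 1, 5, 6, 4, 3]
  Result: [0, 2, 1, 5, 6, 4, 3]

Answer: [0, 2, 1, 5, 6, 4, 3]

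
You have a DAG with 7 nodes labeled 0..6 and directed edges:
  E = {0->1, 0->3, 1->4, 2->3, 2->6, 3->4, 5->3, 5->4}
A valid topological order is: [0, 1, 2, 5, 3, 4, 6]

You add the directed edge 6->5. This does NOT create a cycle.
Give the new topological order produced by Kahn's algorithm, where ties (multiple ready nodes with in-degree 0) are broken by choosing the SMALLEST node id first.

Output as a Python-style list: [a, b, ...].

Old toposort: [0, 1, 2, 5, 3, 4, 6]
Added edge: 6->5
Position of 6 (6) > position of 5 (3). Must reorder: 6 must now come before 5.
Run Kahn's algorithm (break ties by smallest node id):
  initial in-degrees: [0, 1, 0, 3, 3, 1, 1]
  ready (indeg=0): [0, 2]
  pop 0: indeg[1]->0; indeg[3]->2 | ready=[1, 2] | order so far=[0]
  pop 1: indeg[4]->2 | ready=[2] | order so far=[0, 1]
  pop 2: indeg[3]->1; indeg[6]->0 | ready=[6] | order so far=[0, 1, 2]
  pop 6: indeg[5]->0 | ready=[5] | order so far=[0, 1, 2, 6]
  pop 5: indeg[3]->0; indeg[4]->1 | ready=[3] | order so far=[0, 1, 2, 6, 5]
  pop 3: indeg[4]->0 | ready=[4] | order so far=[0, 1, 2, 6, 5, 3]
  pop 4: no out-edges | ready=[] | order so far=[0, 1, 2, 6, 5, 3, 4]
  Result: [0, 1, 2, 6, 5, 3, 4]

Answer: [0, 1, 2, 6, 5, 3, 4]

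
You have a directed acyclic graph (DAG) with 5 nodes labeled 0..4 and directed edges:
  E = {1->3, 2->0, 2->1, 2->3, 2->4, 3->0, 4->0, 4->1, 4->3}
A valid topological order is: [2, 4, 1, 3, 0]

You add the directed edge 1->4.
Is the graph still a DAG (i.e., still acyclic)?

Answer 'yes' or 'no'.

Answer: no

Derivation:
Given toposort: [2, 4, 1, 3, 0]
Position of 1: index 2; position of 4: index 1
New edge 1->4: backward (u after v in old order)
Backward edge: old toposort is now invalid. Check if this creates a cycle.
Does 4 already reach 1? Reachable from 4: [0, 1, 3, 4]. YES -> cycle!
Still a DAG? no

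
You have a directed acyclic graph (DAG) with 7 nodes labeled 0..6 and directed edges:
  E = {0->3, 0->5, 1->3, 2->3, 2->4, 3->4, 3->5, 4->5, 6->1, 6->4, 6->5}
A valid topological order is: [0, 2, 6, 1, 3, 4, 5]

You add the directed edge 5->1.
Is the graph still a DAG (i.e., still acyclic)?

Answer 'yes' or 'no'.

Answer: no

Derivation:
Given toposort: [0, 2, 6, 1, 3, 4, 5]
Position of 5: index 6; position of 1: index 3
New edge 5->1: backward (u after v in old order)
Backward edge: old toposort is now invalid. Check if this creates a cycle.
Does 1 already reach 5? Reachable from 1: [1, 3, 4, 5]. YES -> cycle!
Still a DAG? no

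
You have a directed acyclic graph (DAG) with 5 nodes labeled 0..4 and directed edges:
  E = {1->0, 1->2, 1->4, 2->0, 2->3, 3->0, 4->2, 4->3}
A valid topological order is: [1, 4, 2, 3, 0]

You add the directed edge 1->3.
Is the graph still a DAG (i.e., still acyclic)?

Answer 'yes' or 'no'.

Given toposort: [1, 4, 2, 3, 0]
Position of 1: index 0; position of 3: index 3
New edge 1->3: forward
Forward edge: respects the existing order. Still a DAG, same toposort still valid.
Still a DAG? yes

Answer: yes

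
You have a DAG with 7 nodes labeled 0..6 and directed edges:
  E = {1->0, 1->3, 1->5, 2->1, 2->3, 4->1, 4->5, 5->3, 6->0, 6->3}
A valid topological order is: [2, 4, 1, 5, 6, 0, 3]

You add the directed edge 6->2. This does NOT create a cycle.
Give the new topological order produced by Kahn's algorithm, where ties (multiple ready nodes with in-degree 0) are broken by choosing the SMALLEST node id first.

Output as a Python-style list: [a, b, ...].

Answer: [4, 6, 2, 1, 0, 5, 3]

Derivation:
Old toposort: [2, 4, 1, 5, 6, 0, 3]
Added edge: 6->2
Position of 6 (4) > position of 2 (0). Must reorder: 6 must now come before 2.
Run Kahn's algorithm (break ties by smallest node id):
  initial in-degrees: [2, 2, 1, 4, 0, 2, 0]
  ready (indeg=0): [4, 6]
  pop 4: indeg[1]->1; indeg[5]->1 | ready=[6] | order so far=[4]
  pop 6: indeg[0]->1; indeg[2]->0; indeg[3]->3 | ready=[2] | order so far=[4, 6]
  pop 2: indeg[1]->0; indeg[3]->2 | ready=[1] | order so far=[4, 6, 2]
  pop 1: indeg[0]->0; indeg[3]->1; indeg[5]->0 | ready=[0, 5] | order so far=[4, 6, 2, 1]
  pop 0: no out-edges | ready=[5] | order so far=[4, 6, 2, 1, 0]
  pop 5: indeg[3]->0 | ready=[3] | order so far=[4, 6, 2, 1, 0, 5]
  pop 3: no out-edges | ready=[] | order so far=[4, 6, 2, 1, 0, 5, 3]
  Result: [4, 6, 2, 1, 0, 5, 3]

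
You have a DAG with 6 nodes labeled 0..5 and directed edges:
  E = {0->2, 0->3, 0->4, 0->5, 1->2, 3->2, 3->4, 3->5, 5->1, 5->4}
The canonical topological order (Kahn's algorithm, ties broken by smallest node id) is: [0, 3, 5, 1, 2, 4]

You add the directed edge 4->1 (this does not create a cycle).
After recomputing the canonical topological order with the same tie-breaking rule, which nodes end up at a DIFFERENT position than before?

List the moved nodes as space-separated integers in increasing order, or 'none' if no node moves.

Old toposort: [0, 3, 5, 1, 2, 4]
Added edge 4->1
Recompute Kahn (smallest-id tiebreak):
  initial in-degrees: [0, 2, 3, 1, 3, 2]
  ready (indeg=0): [0]
  pop 0: indeg[2]->2; indeg[3]->0; indeg[4]->2; indeg[5]->1 | ready=[3] | order so far=[0]
  pop 3: indeg[2]->1; indeg[4]->1; indeg[5]->0 | ready=[5] | order so far=[0, 3]
  pop 5: indeg[1]->1; indeg[4]->0 | ready=[4] | order so far=[0, 3, 5]
  pop 4: indeg[1]->0 | ready=[1] | order so far=[0, 3, 5, 4]
  pop 1: indeg[2]->0 | ready=[2] | order so far=[0, 3, 5, 4, 1]
  pop 2: no out-edges | ready=[] | order so far=[0, 3, 5, 4, 1, 2]
New canonical toposort: [0, 3, 5, 4, 1, 2]
Compare positions:
  Node 0: index 0 -> 0 (same)
  Node 1: index 3 -> 4 (moved)
  Node 2: index 4 -> 5 (moved)
  Node 3: index 1 -> 1 (same)
  Node 4: index 5 -> 3 (moved)
  Node 5: index 2 -> 2 (same)
Nodes that changed position: 1 2 4

Answer: 1 2 4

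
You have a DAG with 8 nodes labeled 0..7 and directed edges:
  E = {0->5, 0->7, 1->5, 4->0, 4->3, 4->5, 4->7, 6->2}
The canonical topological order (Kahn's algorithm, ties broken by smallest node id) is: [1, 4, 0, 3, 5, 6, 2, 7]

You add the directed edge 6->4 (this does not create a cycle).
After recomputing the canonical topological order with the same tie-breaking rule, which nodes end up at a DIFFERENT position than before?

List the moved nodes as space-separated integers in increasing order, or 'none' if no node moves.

Answer: 0 2 3 4 5 6

Derivation:
Old toposort: [1, 4, 0, 3, 5, 6, 2, 7]
Added edge 6->4
Recompute Kahn (smallest-id tiebreak):
  initial in-degrees: [1, 0, 1, 1, 1, 3, 0, 2]
  ready (indeg=0): [1, 6]
  pop 1: indeg[5]->2 | ready=[6] | order so far=[1]
  pop 6: indeg[2]->0; indeg[4]->0 | ready=[2, 4] | order so far=[1, 6]
  pop 2: no out-edges | ready=[4] | order so far=[1, 6, 2]
  pop 4: indeg[0]->0; indeg[3]->0; indeg[5]->1; indeg[7]->1 | ready=[0, 3] | order so far=[1, 6, 2, 4]
  pop 0: indeg[5]->0; indeg[7]->0 | ready=[3, 5, 7] | order so far=[1, 6, 2, 4, 0]
  pop 3: no out-edges | ready=[5, 7] | order so far=[1, 6, 2, 4, 0, 3]
  pop 5: no out-edges | ready=[7] | order so far=[1, 6, 2, 4, 0, 3, 5]
  pop 7: no out-edges | ready=[] | order so far=[1, 6, 2, 4, 0, 3, 5, 7]
New canonical toposort: [1, 6, 2, 4, 0, 3, 5, 7]
Compare positions:
  Node 0: index 2 -> 4 (moved)
  Node 1: index 0 -> 0 (same)
  Node 2: index 6 -> 2 (moved)
  Node 3: index 3 -> 5 (moved)
  Node 4: index 1 -> 3 (moved)
  Node 5: index 4 -> 6 (moved)
  Node 6: index 5 -> 1 (moved)
  Node 7: index 7 -> 7 (same)
Nodes that changed position: 0 2 3 4 5 6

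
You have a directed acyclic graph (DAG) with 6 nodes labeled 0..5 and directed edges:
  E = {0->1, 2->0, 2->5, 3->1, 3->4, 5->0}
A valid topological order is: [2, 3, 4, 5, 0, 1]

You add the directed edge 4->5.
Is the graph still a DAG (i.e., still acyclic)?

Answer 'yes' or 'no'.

Given toposort: [2, 3, 4, 5, 0, 1]
Position of 4: index 2; position of 5: index 3
New edge 4->5: forward
Forward edge: respects the existing order. Still a DAG, same toposort still valid.
Still a DAG? yes

Answer: yes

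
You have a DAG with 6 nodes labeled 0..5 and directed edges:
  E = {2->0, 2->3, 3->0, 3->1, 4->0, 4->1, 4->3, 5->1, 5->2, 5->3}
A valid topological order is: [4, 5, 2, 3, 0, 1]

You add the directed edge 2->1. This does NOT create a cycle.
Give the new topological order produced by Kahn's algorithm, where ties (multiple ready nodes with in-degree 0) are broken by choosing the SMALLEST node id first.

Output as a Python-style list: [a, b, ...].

Old toposort: [4, 5, 2, 3, 0, 1]
Added edge: 2->1
Position of 2 (2) < position of 1 (5). Old order still valid.
Run Kahn's algorithm (break ties by smallest node id):
  initial in-degrees: [3, 4, 1, 3, 0, 0]
  ready (indeg=0): [4, 5]
  pop 4: indeg[0]->2; indeg[1]->3; indeg[3]->2 | ready=[5] | order so far=[4]
  pop 5: indeg[1]->2; indeg[2]->0; indeg[3]->1 | ready=[2] | order so far=[4, 5]
  pop 2: indeg[0]->1; indeg[1]->1; indeg[3]->0 | ready=[3] | order so far=[4, 5, 2]
  pop 3: indeg[0]->0; indeg[1]->0 | ready=[0, 1] | order so far=[4, 5, 2, 3]
  pop 0: no out-edges | ready=[1] | order so far=[4, 5, 2, 3, 0]
  pop 1: no out-edges | ready=[] | order so far=[4, 5, 2, 3, 0, 1]
  Result: [4, 5, 2, 3, 0, 1]

Answer: [4, 5, 2, 3, 0, 1]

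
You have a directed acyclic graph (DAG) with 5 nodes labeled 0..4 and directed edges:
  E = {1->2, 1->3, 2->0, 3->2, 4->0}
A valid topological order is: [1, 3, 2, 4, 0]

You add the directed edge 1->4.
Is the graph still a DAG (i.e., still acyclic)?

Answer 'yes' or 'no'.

Given toposort: [1, 3, 2, 4, 0]
Position of 1: index 0; position of 4: index 3
New edge 1->4: forward
Forward edge: respects the existing order. Still a DAG, same toposort still valid.
Still a DAG? yes

Answer: yes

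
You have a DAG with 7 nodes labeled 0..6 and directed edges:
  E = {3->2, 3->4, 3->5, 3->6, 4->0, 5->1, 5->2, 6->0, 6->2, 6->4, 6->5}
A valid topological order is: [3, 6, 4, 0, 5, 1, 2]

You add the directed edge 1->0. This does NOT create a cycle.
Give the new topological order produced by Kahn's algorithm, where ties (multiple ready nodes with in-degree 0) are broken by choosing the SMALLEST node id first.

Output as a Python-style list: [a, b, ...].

Answer: [3, 6, 4, 5, 1, 0, 2]

Derivation:
Old toposort: [3, 6, 4, 0, 5, 1, 2]
Added edge: 1->0
Position of 1 (5) > position of 0 (3). Must reorder: 1 must now come before 0.
Run Kahn's algorithm (break ties by smallest node id):
  initial in-degrees: [3, 1, 3, 0, 2, 2, 1]
  ready (indeg=0): [3]
  pop 3: indeg[2]->2; indeg[4]->1; indeg[5]->1; indeg[6]->0 | ready=[6] | order so far=[3]
  pop 6: indeg[0]->2; indeg[2]->1; indeg[4]->0; indeg[5]->0 | ready=[4, 5] | order so far=[3, 6]
  pop 4: indeg[0]->1 | ready=[5] | order so far=[3, 6, 4]
  pop 5: indeg[1]->0; indeg[2]->0 | ready=[1, 2] | order so far=[3, 6, 4, 5]
  pop 1: indeg[0]->0 | ready=[0, 2] | order so far=[3, 6, 4, 5, 1]
  pop 0: no out-edges | ready=[2] | order so far=[3, 6, 4, 5, 1, 0]
  pop 2: no out-edges | ready=[] | order so far=[3, 6, 4, 5, 1, 0, 2]
  Result: [3, 6, 4, 5, 1, 0, 2]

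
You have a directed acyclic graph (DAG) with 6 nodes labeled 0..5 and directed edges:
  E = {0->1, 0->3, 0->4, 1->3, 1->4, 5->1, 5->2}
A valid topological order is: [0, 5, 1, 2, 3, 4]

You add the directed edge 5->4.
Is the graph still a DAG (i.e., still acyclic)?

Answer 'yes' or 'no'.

Answer: yes

Derivation:
Given toposort: [0, 5, 1, 2, 3, 4]
Position of 5: index 1; position of 4: index 5
New edge 5->4: forward
Forward edge: respects the existing order. Still a DAG, same toposort still valid.
Still a DAG? yes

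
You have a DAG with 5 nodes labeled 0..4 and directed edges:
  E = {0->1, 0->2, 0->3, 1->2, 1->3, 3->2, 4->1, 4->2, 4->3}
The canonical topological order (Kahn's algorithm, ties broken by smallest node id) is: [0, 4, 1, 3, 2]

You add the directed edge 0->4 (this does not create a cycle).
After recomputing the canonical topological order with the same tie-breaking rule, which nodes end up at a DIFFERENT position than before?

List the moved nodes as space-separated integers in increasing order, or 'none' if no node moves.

Answer: none

Derivation:
Old toposort: [0, 4, 1, 3, 2]
Added edge 0->4
Recompute Kahn (smallest-id tiebreak):
  initial in-degrees: [0, 2, 4, 3, 1]
  ready (indeg=0): [0]
  pop 0: indeg[1]->1; indeg[2]->3; indeg[3]->2; indeg[4]->0 | ready=[4] | order so far=[0]
  pop 4: indeg[1]->0; indeg[2]->2; indeg[3]->1 | ready=[1] | order so far=[0, 4]
  pop 1: indeg[2]->1; indeg[3]->0 | ready=[3] | order so far=[0, 4, 1]
  pop 3: indeg[2]->0 | ready=[2] | order so far=[0, 4, 1, 3]
  pop 2: no out-edges | ready=[] | order so far=[0, 4, 1, 3, 2]
New canonical toposort: [0, 4, 1, 3, 2]
Compare positions:
  Node 0: index 0 -> 0 (same)
  Node 1: index 2 -> 2 (same)
  Node 2: index 4 -> 4 (same)
  Node 3: index 3 -> 3 (same)
  Node 4: index 1 -> 1 (same)
Nodes that changed position: none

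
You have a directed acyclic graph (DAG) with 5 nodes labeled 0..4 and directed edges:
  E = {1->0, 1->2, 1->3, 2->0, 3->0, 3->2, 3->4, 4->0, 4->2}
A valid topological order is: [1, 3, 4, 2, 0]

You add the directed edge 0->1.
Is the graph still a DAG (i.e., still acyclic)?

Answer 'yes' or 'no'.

Given toposort: [1, 3, 4, 2, 0]
Position of 0: index 4; position of 1: index 0
New edge 0->1: backward (u after v in old order)
Backward edge: old toposort is now invalid. Check if this creates a cycle.
Does 1 already reach 0? Reachable from 1: [0, 1, 2, 3, 4]. YES -> cycle!
Still a DAG? no

Answer: no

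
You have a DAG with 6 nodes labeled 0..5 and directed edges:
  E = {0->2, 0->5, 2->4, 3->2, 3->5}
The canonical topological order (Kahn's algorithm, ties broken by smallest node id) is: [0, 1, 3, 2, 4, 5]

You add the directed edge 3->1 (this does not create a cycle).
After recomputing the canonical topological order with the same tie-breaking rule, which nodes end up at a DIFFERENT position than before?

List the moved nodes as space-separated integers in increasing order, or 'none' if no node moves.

Old toposort: [0, 1, 3, 2, 4, 5]
Added edge 3->1
Recompute Kahn (smallest-id tiebreak):
  initial in-degrees: [0, 1, 2, 0, 1, 2]
  ready (indeg=0): [0, 3]
  pop 0: indeg[2]->1; indeg[5]->1 | ready=[3] | order so far=[0]
  pop 3: indeg[1]->0; indeg[2]->0; indeg[5]->0 | ready=[1, 2, 5] | order so far=[0, 3]
  pop 1: no out-edges | ready=[2, 5] | order so far=[0, 3, 1]
  pop 2: indeg[4]->0 | ready=[4, 5] | order so far=[0, 3, 1, 2]
  pop 4: no out-edges | ready=[5] | order so far=[0, 3, 1, 2, 4]
  pop 5: no out-edges | ready=[] | order so far=[0, 3, 1, 2, 4, 5]
New canonical toposort: [0, 3, 1, 2, 4, 5]
Compare positions:
  Node 0: index 0 -> 0 (same)
  Node 1: index 1 -> 2 (moved)
  Node 2: index 3 -> 3 (same)
  Node 3: index 2 -> 1 (moved)
  Node 4: index 4 -> 4 (same)
  Node 5: index 5 -> 5 (same)
Nodes that changed position: 1 3

Answer: 1 3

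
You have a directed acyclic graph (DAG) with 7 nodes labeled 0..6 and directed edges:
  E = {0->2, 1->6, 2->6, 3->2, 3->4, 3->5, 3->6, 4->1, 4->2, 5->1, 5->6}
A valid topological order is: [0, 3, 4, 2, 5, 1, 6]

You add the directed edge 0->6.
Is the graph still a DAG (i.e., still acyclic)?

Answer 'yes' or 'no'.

Given toposort: [0, 3, 4, 2, 5, 1, 6]
Position of 0: index 0; position of 6: index 6
New edge 0->6: forward
Forward edge: respects the existing order. Still a DAG, same toposort still valid.
Still a DAG? yes

Answer: yes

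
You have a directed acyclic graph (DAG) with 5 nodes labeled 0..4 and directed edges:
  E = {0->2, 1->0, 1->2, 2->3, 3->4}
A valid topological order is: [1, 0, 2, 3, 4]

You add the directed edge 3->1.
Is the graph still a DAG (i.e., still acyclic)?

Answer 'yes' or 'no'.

Answer: no

Derivation:
Given toposort: [1, 0, 2, 3, 4]
Position of 3: index 3; position of 1: index 0
New edge 3->1: backward (u after v in old order)
Backward edge: old toposort is now invalid. Check if this creates a cycle.
Does 1 already reach 3? Reachable from 1: [0, 1, 2, 3, 4]. YES -> cycle!
Still a DAG? no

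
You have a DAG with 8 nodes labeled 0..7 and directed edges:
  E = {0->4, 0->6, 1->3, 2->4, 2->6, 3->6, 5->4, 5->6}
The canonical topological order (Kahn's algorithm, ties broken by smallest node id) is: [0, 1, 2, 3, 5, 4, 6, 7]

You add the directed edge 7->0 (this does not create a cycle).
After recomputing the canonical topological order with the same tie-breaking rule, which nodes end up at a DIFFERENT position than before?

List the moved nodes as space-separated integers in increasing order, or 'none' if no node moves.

Answer: 0 1 2 3 4 5 6 7

Derivation:
Old toposort: [0, 1, 2, 3, 5, 4, 6, 7]
Added edge 7->0
Recompute Kahn (smallest-id tiebreak):
  initial in-degrees: [1, 0, 0, 1, 3, 0, 4, 0]
  ready (indeg=0): [1, 2, 5, 7]
  pop 1: indeg[3]->0 | ready=[2, 3, 5, 7] | order so far=[1]
  pop 2: indeg[4]->2; indeg[6]->3 | ready=[3, 5, 7] | order so far=[1, 2]
  pop 3: indeg[6]->2 | ready=[5, 7] | order so far=[1, 2, 3]
  pop 5: indeg[4]->1; indeg[6]->1 | ready=[7] | order so far=[1, 2, 3, 5]
  pop 7: indeg[0]->0 | ready=[0] | order so far=[1, 2, 3, 5, 7]
  pop 0: indeg[4]->0; indeg[6]->0 | ready=[4, 6] | order so far=[1, 2, 3, 5, 7, 0]
  pop 4: no out-edges | ready=[6] | order so far=[1, 2, 3, 5, 7, 0, 4]
  pop 6: no out-edges | ready=[] | order so far=[1, 2, 3, 5, 7, 0, 4, 6]
New canonical toposort: [1, 2, 3, 5, 7, 0, 4, 6]
Compare positions:
  Node 0: index 0 -> 5 (moved)
  Node 1: index 1 -> 0 (moved)
  Node 2: index 2 -> 1 (moved)
  Node 3: index 3 -> 2 (moved)
  Node 4: index 5 -> 6 (moved)
  Node 5: index 4 -> 3 (moved)
  Node 6: index 6 -> 7 (moved)
  Node 7: index 7 -> 4 (moved)
Nodes that changed position: 0 1 2 3 4 5 6 7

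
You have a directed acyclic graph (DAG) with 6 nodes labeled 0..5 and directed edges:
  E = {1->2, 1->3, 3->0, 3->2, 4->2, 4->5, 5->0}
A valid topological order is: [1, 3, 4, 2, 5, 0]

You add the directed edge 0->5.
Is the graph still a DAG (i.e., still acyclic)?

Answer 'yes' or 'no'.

Answer: no

Derivation:
Given toposort: [1, 3, 4, 2, 5, 0]
Position of 0: index 5; position of 5: index 4
New edge 0->5: backward (u after v in old order)
Backward edge: old toposort is now invalid. Check if this creates a cycle.
Does 5 already reach 0? Reachable from 5: [0, 5]. YES -> cycle!
Still a DAG? no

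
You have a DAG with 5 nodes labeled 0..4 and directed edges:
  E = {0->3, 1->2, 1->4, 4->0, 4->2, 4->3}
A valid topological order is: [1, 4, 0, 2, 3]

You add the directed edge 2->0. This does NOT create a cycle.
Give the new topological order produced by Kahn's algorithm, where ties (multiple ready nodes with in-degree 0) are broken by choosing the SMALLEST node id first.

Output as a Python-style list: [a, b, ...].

Answer: [1, 4, 2, 0, 3]

Derivation:
Old toposort: [1, 4, 0, 2, 3]
Added edge: 2->0
Position of 2 (3) > position of 0 (2). Must reorder: 2 must now come before 0.
Run Kahn's algorithm (break ties by smallest node id):
  initial in-degrees: [2, 0, 2, 2, 1]
  ready (indeg=0): [1]
  pop 1: indeg[2]->1; indeg[4]->0 | ready=[4] | order so far=[1]
  pop 4: indeg[0]->1; indeg[2]->0; indeg[3]->1 | ready=[2] | order so far=[1, 4]
  pop 2: indeg[0]->0 | ready=[0] | order so far=[1, 4, 2]
  pop 0: indeg[3]->0 | ready=[3] | order so far=[1, 4, 2, 0]
  pop 3: no out-edges | ready=[] | order so far=[1, 4, 2, 0, 3]
  Result: [1, 4, 2, 0, 3]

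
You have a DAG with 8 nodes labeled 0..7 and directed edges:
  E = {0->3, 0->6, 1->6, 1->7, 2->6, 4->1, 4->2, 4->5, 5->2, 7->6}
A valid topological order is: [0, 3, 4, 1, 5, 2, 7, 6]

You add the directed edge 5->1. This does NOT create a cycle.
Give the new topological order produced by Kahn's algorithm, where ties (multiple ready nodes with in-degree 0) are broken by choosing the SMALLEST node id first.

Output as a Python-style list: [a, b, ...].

Answer: [0, 3, 4, 5, 1, 2, 7, 6]

Derivation:
Old toposort: [0, 3, 4, 1, 5, 2, 7, 6]
Added edge: 5->1
Position of 5 (4) > position of 1 (3). Must reorder: 5 must now come before 1.
Run Kahn's algorithm (break ties by smallest node id):
  initial in-degrees: [0, 2, 2, 1, 0, 1, 4, 1]
  ready (indeg=0): [0, 4]
  pop 0: indeg[3]->0; indeg[6]->3 | ready=[3, 4] | order so far=[0]
  pop 3: no out-edges | ready=[4] | order so far=[0, 3]
  pop 4: indeg[1]->1; indeg[2]->1; indeg[5]->0 | ready=[5] | order so far=[0, 3, 4]
  pop 5: indeg[1]->0; indeg[2]->0 | ready=[1, 2] | order so far=[0, 3, 4, 5]
  pop 1: indeg[6]->2; indeg[7]->0 | ready=[2, 7] | order so far=[0, 3, 4, 5, 1]
  pop 2: indeg[6]->1 | ready=[7] | order so far=[0, 3, 4, 5, 1, 2]
  pop 7: indeg[6]->0 | ready=[6] | order so far=[0, 3, 4, 5, 1, 2, 7]
  pop 6: no out-edges | ready=[] | order so far=[0, 3, 4, 5, 1, 2, 7, 6]
  Result: [0, 3, 4, 5, 1, 2, 7, 6]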